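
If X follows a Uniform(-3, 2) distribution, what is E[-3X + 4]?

For X ~ Uniform(-3, 2):
E[X] = - \frac{1}{2}
E[-3X + 4] = -3 × E[X] + 4 = \frac{11}{2}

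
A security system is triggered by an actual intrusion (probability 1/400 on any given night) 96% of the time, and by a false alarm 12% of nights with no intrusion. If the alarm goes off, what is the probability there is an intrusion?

Let D = the rare event, + = positive/flagged.
P(D) = 1/400
P(+|D) = 96/100 = 24/25
P(+|D') = 12/100 = 3/25
P(+) = P(+|D)P(D) + P(+|D')P(D')
     = \frac{24}{25} × \frac{1}{400} + \frac{3}{25} × \frac{399}{400}
     = \frac{1221}{10000}
P(D|+) = P(+|D)P(D)/P(+) = \frac{8}{407}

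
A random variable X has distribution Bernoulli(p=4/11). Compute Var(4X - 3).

For X ~ Bernoulli(p=4/11):
Var(X) = \frac{28}{121}
Var(4X - 3) = (4)² × Var(X) = 16 × \frac{28}{121} = \frac{448}{121}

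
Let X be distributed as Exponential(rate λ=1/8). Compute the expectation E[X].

For X ~ Exponential(rate λ=1/8), the expected value is:
E[X] = 8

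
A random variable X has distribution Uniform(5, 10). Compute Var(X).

For X ~ Uniform(5, 10):
Var(X) = \frac{25}{12}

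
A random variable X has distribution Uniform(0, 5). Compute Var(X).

For X ~ Uniform(0, 5):
Var(X) = \frac{25}{12}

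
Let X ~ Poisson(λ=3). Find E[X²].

Using the identity E[X²] = Var(X) + (E[X])²:
E[X] = 3
Var(X) = 3
E[X²] = 3 + (3)²
= 12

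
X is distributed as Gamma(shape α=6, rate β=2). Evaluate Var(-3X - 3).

For X ~ Gamma(shape α=6, rate β=2):
Var(X) = \frac{3}{2}
Var(-3X - 3) = (-3)² × Var(X) = 9 × \frac{3}{2} = \frac{27}{2}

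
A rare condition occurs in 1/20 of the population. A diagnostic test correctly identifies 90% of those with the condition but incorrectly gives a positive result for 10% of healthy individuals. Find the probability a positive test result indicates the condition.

Let D = the rare event, + = positive/flagged.
P(D) = 1/20
P(+|D) = 90/100 = 9/10
P(+|D') = 10/100 = 1/10
P(+) = P(+|D)P(D) + P(+|D')P(D')
     = \frac{9}{10} × \frac{1}{20} + \frac{1}{10} × \frac{19}{20}
     = \frac{7}{50}
P(D|+) = P(+|D)P(D)/P(+) = \frac{9}{28}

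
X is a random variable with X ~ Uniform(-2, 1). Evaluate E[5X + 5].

For X ~ Uniform(-2, 1):
E[X] = - \frac{1}{2}
E[5X + 5] = 5 × E[X] + 5 = \frac{5}{2}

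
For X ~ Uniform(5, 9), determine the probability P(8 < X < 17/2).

P(8 < X < 17/2) = ∫_{8}^{17/2} f(x) dx
where f(x) = \frac{1}{4}
= \frac{1}{8}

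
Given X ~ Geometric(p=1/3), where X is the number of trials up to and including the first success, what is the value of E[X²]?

Using the identity E[X²] = Var(X) + (E[X])²:
E[X] = 3
Var(X) = 6
E[X²] = 6 + (3)²
= 15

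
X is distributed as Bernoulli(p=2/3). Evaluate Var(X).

For X ~ Bernoulli(p=2/3):
Var(X) = \frac{2}{9}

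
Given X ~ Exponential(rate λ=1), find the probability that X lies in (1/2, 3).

P(1/2 < X < 3) = ∫_{1/2}^{3} f(x) dx
where f(x) = e^{- x}
= - \frac{1}{e^{3}} + e^{- \frac{1}{2}}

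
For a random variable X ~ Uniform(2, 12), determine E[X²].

Using the identity E[X²] = Var(X) + (E[X])²:
E[X] = 7
Var(X) = \frac{25}{3}
E[X²] = \frac{25}{3} + (7)²
= \frac{172}{3}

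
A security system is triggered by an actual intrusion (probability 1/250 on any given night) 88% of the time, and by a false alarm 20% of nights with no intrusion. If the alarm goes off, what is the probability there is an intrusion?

Let D = the rare event, + = positive/flagged.
P(D) = 1/250
P(+|D) = 88/100 = 22/25
P(+|D') = 20/100 = 1/5
P(+) = P(+|D)P(D) + P(+|D')P(D')
     = \frac{22}{25} × \frac{1}{250} + \frac{1}{5} × \frac{249}{250}
     = \frac{1267}{6250}
P(D|+) = P(+|D)P(D)/P(+) = \frac{22}{1267}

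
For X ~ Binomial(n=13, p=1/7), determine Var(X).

For X ~ Binomial(n=13, p=1/7):
Var(X) = \frac{78}{49}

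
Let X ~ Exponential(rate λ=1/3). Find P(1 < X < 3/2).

P(1 < X < 3/2) = ∫_{1}^{3/2} f(x) dx
where f(x) = \frac{e^{- \frac{x}{3}}}{3}
= - \frac{1}{e^{\frac{1}{2}}} + e^{- \frac{1}{3}}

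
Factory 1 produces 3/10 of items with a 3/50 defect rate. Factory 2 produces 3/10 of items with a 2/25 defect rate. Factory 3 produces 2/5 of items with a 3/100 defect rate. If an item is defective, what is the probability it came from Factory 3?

Using Bayes' theorem:
P(F1) = 3/10, P(D|F1) = 3/50
P(F2) = 3/10, P(D|F2) = 2/25
P(F3) = 2/5, P(D|F3) = 3/100
P(D) = P(D|F1)P(F1) + P(D|F2)P(F2) + P(D|F3)P(F3)
     = \frac{27}{500}
P(F3|D) = P(D|F3)P(F3) / P(D)
= \frac{2}{9}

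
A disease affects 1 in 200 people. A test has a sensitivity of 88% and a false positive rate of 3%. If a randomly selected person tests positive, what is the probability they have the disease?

Let D = the rare event, + = positive/flagged.
P(D) = 1/200
P(+|D) = 88/100 = 22/25
P(+|D') = 3/100
P(+) = P(+|D)P(D) + P(+|D')P(D')
     = \frac{22}{25} × \frac{1}{200} + \frac{3}{100} × \frac{199}{200}
     = \frac{137}{4000}
P(D|+) = P(+|D)P(D)/P(+) = \frac{88}{685}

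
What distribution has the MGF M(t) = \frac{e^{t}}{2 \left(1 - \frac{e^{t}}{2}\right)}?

The MGF M(t) = \frac{e^{t}}{2 \left(1 - \frac{e^{t}}{2}\right)} is the standard form for the Geometric distribution.
Comparing with the known MGF formula identifies: Geometric(p=1/2), X = trial number of first success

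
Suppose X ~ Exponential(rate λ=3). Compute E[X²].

Using the identity E[X²] = Var(X) + (E[X])²:
E[X] = \frac{1}{3}
Var(X) = \frac{1}{9}
E[X²] = \frac{1}{9} + (\frac{1}{3})²
= \frac{2}{9}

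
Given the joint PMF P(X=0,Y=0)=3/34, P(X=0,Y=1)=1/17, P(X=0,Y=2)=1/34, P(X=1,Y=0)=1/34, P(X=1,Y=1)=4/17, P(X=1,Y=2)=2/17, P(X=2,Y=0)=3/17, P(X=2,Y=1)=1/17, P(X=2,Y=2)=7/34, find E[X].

First find marginal of X:
P(X=0) = 3/17
P(X=1) = 13/34
P(X=2) = 15/34
E[X] = 0 × 3/17 + 1 × 13/34 + 2 × 15/34 = 43/34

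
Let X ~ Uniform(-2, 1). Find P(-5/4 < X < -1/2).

P(-5/4 < X < -1/2) = ∫_{-5/4}^{-1/2} f(x) dx
where f(x) = \frac{1}{3}
= \frac{1}{4}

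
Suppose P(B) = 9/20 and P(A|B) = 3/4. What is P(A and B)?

By definition, P(A|B) = P(A ∩ B) / P(B)
So P(A ∩ B) = P(A|B) × P(B)
= 3/4 × 9/20
= 27/80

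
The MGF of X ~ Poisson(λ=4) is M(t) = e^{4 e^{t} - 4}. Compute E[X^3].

To find E[X^3], compute M^(3)(0):
M^(1)(t) = 4 e^{t} e^{4 e^{t} - 4}
M^(2)(t) = 16 e^{2 t} e^{4 e^{t} - 4} + 4 e^{t} e^{4 e^{t} - 4}
M^(3)(t) = 64 e^{3 t} e^{4 e^{t} - 4} + 48 e^{2 t} e^{4 e^{t} - 4} + 4 e^{t} e^{4 e^{t} - 4}
M^(3)(0) = 116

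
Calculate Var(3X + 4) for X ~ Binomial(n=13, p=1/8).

For X ~ Binomial(n=13, p=1/8):
Var(X) = \frac{91}{64}
Var(3X + 4) = (3)² × Var(X) = 9 × \frac{91}{64} = \frac{819}{64}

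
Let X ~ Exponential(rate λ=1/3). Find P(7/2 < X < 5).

P(7/2 < X < 5) = ∫_{7/2}^{5} f(x) dx
where f(x) = \frac{e^{- \frac{x}{3}}}{3}
= - \frac{1}{e^{\frac{5}{3}}} + e^{- \frac{7}{6}}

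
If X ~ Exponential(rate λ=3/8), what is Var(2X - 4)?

For X ~ Exponential(rate λ=3/8):
Var(X) = \frac{64}{9}
Var(2X - 4) = (2)² × Var(X) = 4 × \frac{64}{9} = \frac{256}{9}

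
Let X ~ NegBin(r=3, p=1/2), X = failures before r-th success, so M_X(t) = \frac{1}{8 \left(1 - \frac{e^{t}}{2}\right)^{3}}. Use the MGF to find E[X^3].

To find E[X^3], compute M^(3)(0):
M^(1)(t) = \frac{3 e^{t}}{16 \left(1 - \frac{e^{t}}{2}\right)^{4}}
M^(2)(t) = \frac{3 e^{t}}{16 \left(1 - \frac{e^{t}}{2}\right)^{4}} + \frac{3 e^{2 t}}{8 \left(1 - \frac{e^{t}}{2}\right)^{5}}
M^(3)(t) = \frac{3 e^{t}}{16 \left(1 - \frac{e^{t}}{2}\right)^{4}} + \frac{9 e^{2 t}}{8 \left(1 - \frac{e^{t}}{2}\right)^{5}} + \frac{15 e^{3 t}}{16 \left(1 - \frac{e^{t}}{2}\right)^{6}}
M^(3)(0) = 99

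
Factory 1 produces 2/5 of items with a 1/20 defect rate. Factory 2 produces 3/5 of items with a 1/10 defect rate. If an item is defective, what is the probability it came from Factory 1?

Using Bayes' theorem:
P(F1) = 2/5, P(D|F1) = 1/20
P(F2) = 3/5, P(D|F2) = 1/10
P(D) = P(D|F1)P(F1) + P(D|F2)P(F2)
     = \frac{2}{25}
P(F1|D) = P(D|F1)P(F1) / P(D)
= \frac{1}{4}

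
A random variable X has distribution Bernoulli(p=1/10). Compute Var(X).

For X ~ Bernoulli(p=1/10):
Var(X) = \frac{9}{100}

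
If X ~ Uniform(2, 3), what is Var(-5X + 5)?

For X ~ Uniform(2, 3):
Var(X) = \frac{1}{12}
Var(-5X + 5) = (-5)² × Var(X) = 25 × \frac{1}{12} = \frac{25}{12}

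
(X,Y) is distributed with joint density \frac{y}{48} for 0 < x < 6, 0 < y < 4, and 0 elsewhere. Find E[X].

f_X(x) = ∫_0^4 \frac{y}{48} dy = \frac{1}{6}
E[X] = ∫_0^6 x × (\frac{1}{6}) dx = 3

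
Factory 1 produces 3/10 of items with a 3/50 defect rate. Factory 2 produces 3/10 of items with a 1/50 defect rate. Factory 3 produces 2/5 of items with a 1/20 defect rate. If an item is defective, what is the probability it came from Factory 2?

Using Bayes' theorem:
P(F1) = 3/10, P(D|F1) = 3/50
P(F2) = 3/10, P(D|F2) = 1/50
P(F3) = 2/5, P(D|F3) = 1/20
P(D) = P(D|F1)P(F1) + P(D|F2)P(F2) + P(D|F3)P(F3)
     = \frac{11}{250}
P(F2|D) = P(D|F2)P(F2) / P(D)
= \frac{3}{22}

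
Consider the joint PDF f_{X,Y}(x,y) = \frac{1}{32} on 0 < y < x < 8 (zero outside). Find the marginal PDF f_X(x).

f_X(x) = ∫_0^x \frac{1}{32} dy = \frac{x}{32}
for 0 < x < 8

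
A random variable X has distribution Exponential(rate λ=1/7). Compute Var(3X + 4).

For X ~ Exponential(rate λ=1/7):
Var(X) = 49
Var(3X + 4) = (3)² × Var(X) = 9 × 49 = 441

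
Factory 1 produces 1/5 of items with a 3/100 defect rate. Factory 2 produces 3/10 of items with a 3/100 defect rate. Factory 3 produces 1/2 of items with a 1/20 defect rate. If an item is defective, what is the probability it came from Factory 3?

Using Bayes' theorem:
P(F1) = 1/5, P(D|F1) = 3/100
P(F2) = 3/10, P(D|F2) = 3/100
P(F3) = 1/2, P(D|F3) = 1/20
P(D) = P(D|F1)P(F1) + P(D|F2)P(F2) + P(D|F3)P(F3)
     = \frac{1}{25}
P(F3|D) = P(D|F3)P(F3) / P(D)
= \frac{5}{8}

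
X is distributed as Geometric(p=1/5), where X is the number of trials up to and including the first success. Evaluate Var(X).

For X ~ Geometric(p=1/5), where X is the number of trials up to and including the first success:
Var(X) = 20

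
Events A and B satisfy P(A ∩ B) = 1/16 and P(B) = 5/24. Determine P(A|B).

P(A|B) = P(A ∩ B) / P(B)
= (1/16) / (5/24)
= 3/10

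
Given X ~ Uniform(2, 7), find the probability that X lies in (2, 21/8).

P(2 < X < 21/8) = ∫_{2}^{21/8} f(x) dx
where f(x) = \frac{1}{5}
= \frac{1}{8}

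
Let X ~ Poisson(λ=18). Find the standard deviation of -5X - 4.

For X ~ Poisson(λ=18):
Var(X) = 18
SD(X) = √(Var(X)) = √(18) = 3 \sqrt{2}
SD(-5X - 4) = |-5| × SD(X) = 5 × 3 \sqrt{2} = 15 \sqrt{2}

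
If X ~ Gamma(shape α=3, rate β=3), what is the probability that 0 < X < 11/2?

P(0 < X < 11/2) = ∫_{0}^{11/2} f(x) dx
where f(x) = \frac{27 x^{2} e^{- 3 x}}{2}
= 1 - \frac{1229}{8 e^{\frac{33}{2}}}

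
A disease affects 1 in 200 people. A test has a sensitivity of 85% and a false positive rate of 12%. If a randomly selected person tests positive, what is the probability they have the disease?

Let D = the rare event, + = positive/flagged.
P(D) = 1/200
P(+|D) = 85/100 = 17/20
P(+|D') = 12/100 = 3/25
P(+) = P(+|D)P(D) + P(+|D')P(D')
     = \frac{17}{20} × \frac{1}{200} + \frac{3}{25} × \frac{199}{200}
     = \frac{2473}{20000}
P(D|+) = P(+|D)P(D)/P(+) = \frac{85}{2473}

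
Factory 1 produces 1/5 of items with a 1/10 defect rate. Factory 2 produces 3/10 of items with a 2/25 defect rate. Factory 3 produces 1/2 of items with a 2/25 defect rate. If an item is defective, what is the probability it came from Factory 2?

Using Bayes' theorem:
P(F1) = 1/5, P(D|F1) = 1/10
P(F2) = 3/10, P(D|F2) = 2/25
P(F3) = 1/2, P(D|F3) = 2/25
P(D) = P(D|F1)P(F1) + P(D|F2)P(F2) + P(D|F3)P(F3)
     = \frac{21}{250}
P(F2|D) = P(D|F2)P(F2) / P(D)
= \frac{2}{7}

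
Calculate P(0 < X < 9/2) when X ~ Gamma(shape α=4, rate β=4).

P(0 < X < 9/2) = ∫_{0}^{9/2} f(x) dx
where f(x) = \frac{128 x^{3} e^{- 4 x}}{3}
= 1 - \frac{1153}{e^{18}}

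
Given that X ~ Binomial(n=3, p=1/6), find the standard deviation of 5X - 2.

For X ~ Binomial(n=3, p=1/6):
Var(X) = \frac{5}{12}
SD(X) = √(Var(X)) = √(\frac{5}{12}) = \frac{\sqrt{15}}{6}
SD(5X - 2) = |5| × SD(X) = 5 × \frac{\sqrt{15}}{6} = \frac{5 \sqrt{15}}{6}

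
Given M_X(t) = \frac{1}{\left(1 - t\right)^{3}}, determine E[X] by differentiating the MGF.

To find E[X], compute M^(1)(0):
M^(1)(t) = \frac{3}{\left(1 - t\right)^{4}}
M^(1)(0) = 3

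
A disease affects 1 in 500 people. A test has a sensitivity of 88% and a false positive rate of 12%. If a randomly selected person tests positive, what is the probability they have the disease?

Let D = the rare event, + = positive/flagged.
P(D) = 1/500
P(+|D) = 88/100 = 22/25
P(+|D') = 12/100 = 3/25
P(+) = P(+|D)P(D) + P(+|D')P(D')
     = \frac{22}{25} × \frac{1}{500} + \frac{3}{25} × \frac{499}{500}
     = \frac{1519}{12500}
P(D|+) = P(+|D)P(D)/P(+) = \frac{22}{1519}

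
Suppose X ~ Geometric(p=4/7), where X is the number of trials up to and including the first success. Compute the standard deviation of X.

For X ~ Geometric(p=4/7), where X is the number of trials up to and including the first success:
Var(X) = \frac{21}{16}
SD(X) = √(Var(X)) = √(\frac{21}{16}) = \frac{\sqrt{21}}{4}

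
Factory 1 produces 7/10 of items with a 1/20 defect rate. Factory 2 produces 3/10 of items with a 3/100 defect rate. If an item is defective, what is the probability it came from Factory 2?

Using Bayes' theorem:
P(F1) = 7/10, P(D|F1) = 1/20
P(F2) = 3/10, P(D|F2) = 3/100
P(D) = P(D|F1)P(F1) + P(D|F2)P(F2)
     = \frac{11}{250}
P(F2|D) = P(D|F2)P(F2) / P(D)
= \frac{9}{44}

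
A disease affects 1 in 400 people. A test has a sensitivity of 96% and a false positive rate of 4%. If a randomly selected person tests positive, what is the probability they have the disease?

Let D = the rare event, + = positive/flagged.
P(D) = 1/400
P(+|D) = 96/100 = 24/25
P(+|D') = 4/100 = 1/25
P(+) = P(+|D)P(D) + P(+|D')P(D')
     = \frac{24}{25} × \frac{1}{400} + \frac{1}{25} × \frac{399}{400}
     = \frac{423}{10000}
P(D|+) = P(+|D)P(D)/P(+) = \frac{8}{141}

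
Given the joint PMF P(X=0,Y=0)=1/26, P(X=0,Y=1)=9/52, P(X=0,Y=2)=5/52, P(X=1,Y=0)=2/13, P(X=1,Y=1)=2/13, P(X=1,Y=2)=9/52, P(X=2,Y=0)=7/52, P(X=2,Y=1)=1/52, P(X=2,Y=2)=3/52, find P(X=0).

P(X=0) = P(X=0,Y=0) + P(X=0,Y=1) + P(X=0,Y=2)
= 1/26 + 9/52 + 5/52
= 4/13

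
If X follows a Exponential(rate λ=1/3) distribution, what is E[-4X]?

For X ~ Exponential(rate λ=1/3):
E[X] = 3
E[-4X] = -4 × E[X] + 0 = -12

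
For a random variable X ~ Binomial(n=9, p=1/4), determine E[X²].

Using the identity E[X²] = Var(X) + (E[X])²:
E[X] = \frac{9}{4}
Var(X) = \frac{27}{16}
E[X²] = \frac{27}{16} + (\frac{9}{4})²
= \frac{27}{4}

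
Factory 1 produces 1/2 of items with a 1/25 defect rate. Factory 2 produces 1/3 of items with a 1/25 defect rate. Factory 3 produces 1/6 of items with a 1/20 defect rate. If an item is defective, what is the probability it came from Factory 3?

Using Bayes' theorem:
P(F1) = 1/2, P(D|F1) = 1/25
P(F2) = 1/3, P(D|F2) = 1/25
P(F3) = 1/6, P(D|F3) = 1/20
P(D) = P(D|F1)P(F1) + P(D|F2)P(F2) + P(D|F3)P(F3)
     = \frac{1}{24}
P(F3|D) = P(D|F3)P(F3) / P(D)
= \frac{1}{5}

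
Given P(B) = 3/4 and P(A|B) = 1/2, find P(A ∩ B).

By definition, P(A|B) = P(A ∩ B) / P(B)
So P(A ∩ B) = P(A|B) × P(B)
= 1/2 × 3/4
= 3/8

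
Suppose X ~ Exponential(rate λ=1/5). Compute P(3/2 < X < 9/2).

P(3/2 < X < 9/2) = ∫_{3/2}^{9/2} f(x) dx
where f(x) = \frac{e^{- \frac{x}{5}}}{5}
= - \frac{1 - e^{\frac{3}{5}}}{e^{\frac{9}{10}}}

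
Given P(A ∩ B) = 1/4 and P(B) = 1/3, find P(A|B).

P(A|B) = P(A ∩ B) / P(B)
= (1/4) / (1/3)
= 3/4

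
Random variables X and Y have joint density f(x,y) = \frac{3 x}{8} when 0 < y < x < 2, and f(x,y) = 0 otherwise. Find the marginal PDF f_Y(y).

f_Y(y) = ∫_y^2 \frac{3 x}{8} dx = \frac{3}{4} - \frac{3 y^{2}}{16}
for 0 < y < 2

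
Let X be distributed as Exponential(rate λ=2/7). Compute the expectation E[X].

For X ~ Exponential(rate λ=2/7), the expected value is:
E[X] = \frac{7}{2}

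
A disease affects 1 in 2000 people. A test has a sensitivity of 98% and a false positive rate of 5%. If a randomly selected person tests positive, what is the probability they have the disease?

Let D = the rare event, + = positive/flagged.
P(D) = 1/2000
P(+|D) = 98/100 = 49/50
P(+|D') = 5/100 = 1/20
P(+) = P(+|D)P(D) + P(+|D')P(D')
     = \frac{49}{50} × \frac{1}{2000} + \frac{1}{20} × \frac{1999}{2000}
     = \frac{10093}{200000}
P(D|+) = P(+|D)P(D)/P(+) = \frac{98}{10093}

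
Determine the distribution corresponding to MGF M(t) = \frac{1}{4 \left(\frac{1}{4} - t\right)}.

The MGF M(t) = \frac{1}{4 \left(\frac{1}{4} - t\right)} is the standard form for the Exponential distribution.
Comparing with the known MGF formula identifies: Exponential(rate λ=1/4)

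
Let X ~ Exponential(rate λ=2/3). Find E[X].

For X ~ Exponential(rate λ=2/3), the expected value is:
E[X] = \frac{3}{2}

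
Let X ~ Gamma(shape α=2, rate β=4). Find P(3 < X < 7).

P(3 < X < 7) = ∫_{3}^{7} f(x) dx
where f(x) = 16 x e^{- 4 x}
= \frac{-29 + 13 e^{16}}{e^{28}}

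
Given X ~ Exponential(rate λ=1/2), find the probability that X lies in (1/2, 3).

P(1/2 < X < 3) = ∫_{1/2}^{3} f(x) dx
where f(x) = \frac{e^{- \frac{x}{2}}}{2}
= - \frac{1}{e^{\frac{3}{2}}} + e^{- \frac{1}{4}}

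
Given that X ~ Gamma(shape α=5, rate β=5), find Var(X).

For X ~ Gamma(shape α=5, rate β=5):
Var(X) = \frac{1}{5}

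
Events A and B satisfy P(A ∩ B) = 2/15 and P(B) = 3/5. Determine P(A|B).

P(A|B) = P(A ∩ B) / P(B)
= (2/15) / (3/5)
= 2/9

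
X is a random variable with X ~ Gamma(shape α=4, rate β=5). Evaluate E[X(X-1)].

E[X(X-1)] = E[X² - X] = E[X²] - E[X]
E[X] = \frac{4}{5}
E[X²] = Var(X) + (E[X])² = \frac{4}{25} + (\frac{4}{5})² = \frac{4}{5}
E[X(X-1)] = \frac{4}{5} - \frac{4}{5} = 0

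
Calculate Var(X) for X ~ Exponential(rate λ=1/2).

For X ~ Exponential(rate λ=1/2):
Var(X) = 4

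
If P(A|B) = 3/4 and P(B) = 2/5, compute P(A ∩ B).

By definition, P(A|B) = P(A ∩ B) / P(B)
So P(A ∩ B) = P(A|B) × P(B)
= 3/4 × 2/5
= 3/10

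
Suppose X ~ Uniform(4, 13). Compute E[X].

For X ~ Uniform(4, 13), the expected value is:
E[X] = \frac{17}{2}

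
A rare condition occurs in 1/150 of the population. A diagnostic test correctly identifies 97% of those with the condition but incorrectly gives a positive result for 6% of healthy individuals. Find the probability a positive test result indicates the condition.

Let D = the rare event, + = positive/flagged.
P(D) = 1/150
P(+|D) = 97/100
P(+|D') = 6/100 = 3/50
P(+) = P(+|D)P(D) + P(+|D')P(D')
     = \frac{97}{100} × \frac{1}{150} + \frac{3}{50} × \frac{149}{150}
     = \frac{991}{15000}
P(D|+) = P(+|D)P(D)/P(+) = \frac{97}{991}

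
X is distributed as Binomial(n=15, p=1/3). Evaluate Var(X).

For X ~ Binomial(n=15, p=1/3):
Var(X) = \frac{10}{3}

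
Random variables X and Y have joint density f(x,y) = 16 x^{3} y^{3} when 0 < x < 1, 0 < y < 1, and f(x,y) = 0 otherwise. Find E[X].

E[X] = ∫_0^1 ∫_0^1 x × f(x,y) dy dx
= ∫_0^1 ∫_0^1 x × (16 x^{3} y^{3}) dy dx
= \frac{4}{5}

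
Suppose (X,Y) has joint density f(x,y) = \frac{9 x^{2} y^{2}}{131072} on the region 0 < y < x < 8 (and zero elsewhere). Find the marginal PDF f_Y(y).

f_Y(y) = ∫_y^8 \frac{9 x^{2} y^{2}}{131072} dx = \frac{3 y^{2} \left(512 - y^{3}\right)}{131072}
for 0 < y < 8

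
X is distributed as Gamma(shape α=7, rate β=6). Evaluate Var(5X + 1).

For X ~ Gamma(shape α=7, rate β=6):
Var(X) = \frac{7}{36}
Var(5X + 1) = (5)² × Var(X) = 25 × \frac{7}{36} = \frac{175}{36}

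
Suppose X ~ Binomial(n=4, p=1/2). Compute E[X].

For X ~ Binomial(n=4, p=1/2), the expected value is:
E[X] = 2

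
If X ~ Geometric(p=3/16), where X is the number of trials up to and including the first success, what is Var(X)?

For X ~ Geometric(p=3/16), where X is the number of trials up to and including the first success:
Var(X) = \frac{208}{9}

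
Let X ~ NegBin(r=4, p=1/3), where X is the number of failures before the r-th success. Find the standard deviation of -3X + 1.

For X ~ NegBin(r=4, p=1/3), where X is the number of failures before the r-th success:
Var(X) = 24
SD(X) = √(Var(X)) = √(24) = 2 \sqrt{6}
SD(-3X + 1) = |-3| × SD(X) = 3 × 2 \sqrt{6} = 6 \sqrt{6}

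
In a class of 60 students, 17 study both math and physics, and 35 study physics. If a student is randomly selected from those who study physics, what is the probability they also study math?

P(A ∩ B) = 17/60
P(B) = 35/60 = 7/12
P(A|B) = P(A ∩ B) / P(B) = (17/60) / (7/12) = 17/35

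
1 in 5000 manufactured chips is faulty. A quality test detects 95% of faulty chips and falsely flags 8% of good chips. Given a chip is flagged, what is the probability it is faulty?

Let D = the rare event, + = positive/flagged.
P(D) = 1/5000
P(+|D) = 95/100 = 19/20
P(+|D') = 8/100 = 2/25
P(+) = P(+|D)P(D) + P(+|D')P(D')
     = \frac{19}{20} × \frac{1}{5000} + \frac{2}{25} × \frac{4999}{5000}
     = \frac{40087}{500000}
P(D|+) = P(+|D)P(D)/P(+) = \frac{95}{40087}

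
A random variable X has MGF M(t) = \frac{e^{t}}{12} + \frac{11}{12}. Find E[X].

To find E[X], compute M^(1)(0):
M^(1)(t) = \frac{e^{t}}{12}
M^(1)(0) = \frac{1}{12}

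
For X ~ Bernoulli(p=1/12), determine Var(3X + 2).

For X ~ Bernoulli(p=1/12):
Var(X) = \frac{11}{144}
Var(3X + 2) = (3)² × Var(X) = 9 × \frac{11}{144} = \frac{11}{16}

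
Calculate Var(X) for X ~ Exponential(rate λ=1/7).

For X ~ Exponential(rate λ=1/7):
Var(X) = 49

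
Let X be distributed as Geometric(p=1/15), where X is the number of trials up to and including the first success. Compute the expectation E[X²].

Using the identity E[X²] = Var(X) + (E[X])²:
E[X] = 15
Var(X) = 210
E[X²] = 210 + (15)²
= 435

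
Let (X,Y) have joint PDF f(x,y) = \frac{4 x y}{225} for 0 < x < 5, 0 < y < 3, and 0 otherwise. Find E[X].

f_X(x) = ∫_0^3 \frac{4 x y}{225} dy = \frac{2 x}{25}
E[X] = ∫_0^5 x × (\frac{2 x}{25}) dx = \frac{10}{3}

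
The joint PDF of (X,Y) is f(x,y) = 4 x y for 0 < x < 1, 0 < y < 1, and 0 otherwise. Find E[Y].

E[Y] = ∫_0^1 ∫_0^1 y × f(x,y) dx dy
= \frac{2}{3}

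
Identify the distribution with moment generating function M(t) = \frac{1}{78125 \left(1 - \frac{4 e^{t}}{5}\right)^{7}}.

The MGF M(t) = \frac{1}{78125 \left(1 - \frac{4 e^{t}}{5}\right)^{7}} is the standard form for the NegativeBinomial distribution.
Comparing with the known MGF formula identifies: NegBin(r=7, p=1/5), X = failures before r-th success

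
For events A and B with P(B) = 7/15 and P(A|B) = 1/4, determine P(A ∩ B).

By definition, P(A|B) = P(A ∩ B) / P(B)
So P(A ∩ B) = P(A|B) × P(B)
= 1/4 × 7/15
= 7/60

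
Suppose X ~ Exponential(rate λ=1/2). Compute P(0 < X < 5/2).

P(0 < X < 5/2) = ∫_{0}^{5/2} f(x) dx
where f(x) = \frac{e^{- \frac{x}{2}}}{2}
= 1 - e^{- \frac{5}{4}}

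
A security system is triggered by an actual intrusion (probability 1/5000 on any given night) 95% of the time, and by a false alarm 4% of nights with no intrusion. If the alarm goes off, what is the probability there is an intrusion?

Let D = the rare event, + = positive/flagged.
P(D) = 1/5000
P(+|D) = 95/100 = 19/20
P(+|D') = 4/100 = 1/25
P(+) = P(+|D)P(D) + P(+|D')P(D')
     = \frac{19}{20} × \frac{1}{5000} + \frac{1}{25} × \frac{4999}{5000}
     = \frac{20091}{500000}
P(D|+) = P(+|D)P(D)/P(+) = \frac{95}{20091}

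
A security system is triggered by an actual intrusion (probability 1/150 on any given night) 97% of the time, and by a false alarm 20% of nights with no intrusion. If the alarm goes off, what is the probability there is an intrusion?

Let D = the rare event, + = positive/flagged.
P(D) = 1/150
P(+|D) = 97/100
P(+|D') = 20/100 = 1/5
P(+) = P(+|D)P(D) + P(+|D')P(D')
     = \frac{97}{100} × \frac{1}{150} + \frac{1}{5} × \frac{149}{150}
     = \frac{3077}{15000}
P(D|+) = P(+|D)P(D)/P(+) = \frac{97}{3077}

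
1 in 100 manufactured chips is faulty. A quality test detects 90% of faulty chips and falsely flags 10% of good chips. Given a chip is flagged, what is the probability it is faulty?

Let D = the rare event, + = positive/flagged.
P(D) = 1/100
P(+|D) = 90/100 = 9/10
P(+|D') = 10/100 = 1/10
P(+) = P(+|D)P(D) + P(+|D')P(D')
     = \frac{9}{10} × \frac{1}{100} + \frac{1}{10} × \frac{99}{100}
     = \frac{27}{250}
P(D|+) = P(+|D)P(D)/P(+) = \frac{1}{12}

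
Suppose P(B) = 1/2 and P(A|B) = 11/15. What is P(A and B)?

By definition, P(A|B) = P(A ∩ B) / P(B)
So P(A ∩ B) = P(A|B) × P(B)
= 11/15 × 1/2
= 11/30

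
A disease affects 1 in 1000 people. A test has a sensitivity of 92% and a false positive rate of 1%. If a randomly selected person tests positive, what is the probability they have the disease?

Let D = the rare event, + = positive/flagged.
P(D) = 1/1000
P(+|D) = 92/100 = 23/25
P(+|D') = 1/100
P(+) = P(+|D)P(D) + P(+|D')P(D')
     = \frac{23}{25} × \frac{1}{1000} + \frac{1}{100} × \frac{999}{1000}
     = \frac{1091}{100000}
P(D|+) = P(+|D)P(D)/P(+) = \frac{92}{1091}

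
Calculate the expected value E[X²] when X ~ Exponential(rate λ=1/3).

Using the identity E[X²] = Var(X) + (E[X])²:
E[X] = 3
Var(X) = 9
E[X²] = 9 + (3)²
= 18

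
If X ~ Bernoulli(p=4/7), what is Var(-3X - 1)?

For X ~ Bernoulli(p=4/7):
Var(X) = \frac{12}{49}
Var(-3X - 1) = (-3)² × Var(X) = 9 × \frac{12}{49} = \frac{108}{49}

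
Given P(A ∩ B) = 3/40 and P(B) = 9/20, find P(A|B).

P(A|B) = P(A ∩ B) / P(B)
= (3/40) / (9/20)
= 1/6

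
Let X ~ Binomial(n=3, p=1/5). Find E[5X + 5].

For X ~ Binomial(n=3, p=1/5):
E[X] = \frac{3}{5}
E[5X + 5] = 5 × E[X] + 5 = 8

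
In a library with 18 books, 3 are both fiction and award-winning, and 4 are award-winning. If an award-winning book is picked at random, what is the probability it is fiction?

P(A ∩ B) = 3/18 = 1/6
P(B) = 4/18 = 2/9
P(A|B) = P(A ∩ B) / P(B) = (1/6) / (2/9) = 3/4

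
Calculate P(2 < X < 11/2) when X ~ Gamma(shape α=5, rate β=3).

P(2 < X < 11/2) = ∫_{2}^{11/2} f(x) dx
where f(x) = \frac{81 x^{4} e^{- 3 x}}{8}
= - \frac{510803}{128 e^{\frac{33}{2}}} + \frac{115}{e^{6}}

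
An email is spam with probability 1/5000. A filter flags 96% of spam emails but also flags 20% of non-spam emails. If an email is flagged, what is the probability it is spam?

Let D = the rare event, + = positive/flagged.
P(D) = 1/5000
P(+|D) = 96/100 = 24/25
P(+|D') = 20/100 = 1/5
P(+) = P(+|D)P(D) + P(+|D')P(D')
     = \frac{24}{25} × \frac{1}{5000} + \frac{1}{5} × \frac{4999}{5000}
     = \frac{25019}{125000}
P(D|+) = P(+|D)P(D)/P(+) = \frac{24}{25019}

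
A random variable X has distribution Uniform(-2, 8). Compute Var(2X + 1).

For X ~ Uniform(-2, 8):
Var(X) = \frac{25}{3}
Var(2X + 1) = (2)² × Var(X) = 4 × \frac{25}{3} = \frac{100}{3}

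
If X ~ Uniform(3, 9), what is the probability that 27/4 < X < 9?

P(27/4 < X < 9) = ∫_{27/4}^{9} f(x) dx
where f(x) = \frac{1}{6}
= \frac{3}{8}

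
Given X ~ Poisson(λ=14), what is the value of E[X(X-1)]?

E[X(X-1)] = E[X² - X] = E[X²] - E[X]
E[X] = 14
E[X²] = Var(X) + (E[X])² = 14 + (14)² = 210
E[X(X-1)] = 210 - 14 = 196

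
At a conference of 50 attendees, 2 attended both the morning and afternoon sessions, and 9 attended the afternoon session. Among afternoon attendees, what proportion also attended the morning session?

P(A ∩ B) = 2/50 = 1/25
P(B) = 9/50
P(A|B) = P(A ∩ B) / P(B) = (1/25) / (9/50) = 2/9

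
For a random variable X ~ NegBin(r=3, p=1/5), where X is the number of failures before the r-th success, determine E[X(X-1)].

E[X(X-1)] = E[X² - X] = E[X²] - E[X]
E[X] = 12
E[X²] = Var(X) + (E[X])² = 60 + (12)² = 204
E[X(X-1)] = 204 - 12 = 192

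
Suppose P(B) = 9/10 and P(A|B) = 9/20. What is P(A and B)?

By definition, P(A|B) = P(A ∩ B) / P(B)
So P(A ∩ B) = P(A|B) × P(B)
= 9/20 × 9/10
= 81/200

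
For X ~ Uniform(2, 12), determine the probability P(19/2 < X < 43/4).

P(19/2 < X < 43/4) = ∫_{19/2}^{43/4} f(x) dx
where f(x) = \frac{1}{10}
= \frac{1}{8}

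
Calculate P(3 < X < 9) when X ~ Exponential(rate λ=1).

P(3 < X < 9) = ∫_{3}^{9} f(x) dx
where f(x) = e^{- x}
= - \frac{1 - e^{6}}{e^{9}}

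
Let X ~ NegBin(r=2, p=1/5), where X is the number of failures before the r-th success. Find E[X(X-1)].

E[X(X-1)] = E[X² - X] = E[X²] - E[X]
E[X] = 8
E[X²] = Var(X) + (E[X])² = 40 + (8)² = 104
E[X(X-1)] = 104 - 8 = 96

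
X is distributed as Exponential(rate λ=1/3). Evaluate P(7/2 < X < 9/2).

P(7/2 < X < 9/2) = ∫_{7/2}^{9/2} f(x) dx
where f(x) = \frac{e^{- \frac{x}{3}}}{3}
= - \frac{1}{e^{\frac{3}{2}}} + e^{- \frac{7}{6}}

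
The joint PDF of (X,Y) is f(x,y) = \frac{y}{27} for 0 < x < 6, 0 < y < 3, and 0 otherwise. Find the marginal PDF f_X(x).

f_X(x) = ∫_0^3 f(x,y) dy
= ∫_0^3 \frac{y}{27} dy
= \frac{1}{6} for 0 < x < 6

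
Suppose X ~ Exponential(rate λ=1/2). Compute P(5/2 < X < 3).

P(5/2 < X < 3) = ∫_{5/2}^{3} f(x) dx
where f(x) = \frac{e^{- \frac{x}{2}}}{2}
= - \frac{1}{e^{\frac{3}{2}}} + e^{- \frac{5}{4}}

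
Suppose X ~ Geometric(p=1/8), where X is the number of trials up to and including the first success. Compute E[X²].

Using the identity E[X²] = Var(X) + (E[X])²:
E[X] = 8
Var(X) = 56
E[X²] = 56 + (8)²
= 120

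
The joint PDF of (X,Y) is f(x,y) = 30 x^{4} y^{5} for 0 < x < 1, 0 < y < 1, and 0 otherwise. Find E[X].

E[X] = ∫_0^1 ∫_0^1 x × f(x,y) dy dx
= ∫_0^1 ∫_0^1 x × (30 x^{4} y^{5}) dy dx
= \frac{5}{6}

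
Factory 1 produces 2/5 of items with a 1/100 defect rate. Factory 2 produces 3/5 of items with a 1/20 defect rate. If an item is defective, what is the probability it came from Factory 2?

Using Bayes' theorem:
P(F1) = 2/5, P(D|F1) = 1/100
P(F2) = 3/5, P(D|F2) = 1/20
P(D) = P(D|F1)P(F1) + P(D|F2)P(F2)
     = \frac{17}{500}
P(F2|D) = P(D|F2)P(F2) / P(D)
= \frac{15}{17}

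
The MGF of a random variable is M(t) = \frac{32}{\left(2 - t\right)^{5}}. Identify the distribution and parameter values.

The MGF M(t) = \frac{32}{\left(2 - t\right)^{5}} is the standard form for the Gamma distribution.
Comparing with the known MGF formula identifies: Gamma(shape α=5, rate β=2)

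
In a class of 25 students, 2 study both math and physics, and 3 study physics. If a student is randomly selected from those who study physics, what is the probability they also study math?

P(A ∩ B) = 2/25
P(B) = 3/25
P(A|B) = P(A ∩ B) / P(B) = (2/25) / (3/25) = 2/3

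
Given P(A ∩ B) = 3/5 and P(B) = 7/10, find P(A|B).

P(A|B) = P(A ∩ B) / P(B)
= (3/5) / (7/10)
= 6/7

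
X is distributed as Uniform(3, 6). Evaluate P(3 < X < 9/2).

P(3 < X < 9/2) = ∫_{3}^{9/2} f(x) dx
where f(x) = \frac{1}{3}
= \frac{1}{2}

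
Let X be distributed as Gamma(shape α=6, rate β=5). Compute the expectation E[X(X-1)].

E[X(X-1)] = E[X² - X] = E[X²] - E[X]
E[X] = \frac{6}{5}
E[X²] = Var(X) + (E[X])² = \frac{6}{25} + (\frac{6}{5})² = \frac{42}{25}
E[X(X-1)] = \frac{42}{25} - \frac{6}{5} = \frac{12}{25}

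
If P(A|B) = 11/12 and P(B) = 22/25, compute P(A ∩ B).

By definition, P(A|B) = P(A ∩ B) / P(B)
So P(A ∩ B) = P(A|B) × P(B)
= 11/12 × 22/25
= 121/150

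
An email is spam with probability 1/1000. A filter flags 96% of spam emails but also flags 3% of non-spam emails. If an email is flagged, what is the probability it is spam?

Let D = the rare event, + = positive/flagged.
P(D) = 1/1000
P(+|D) = 96/100 = 24/25
P(+|D') = 3/100
P(+) = P(+|D)P(D) + P(+|D')P(D')
     = \frac{24}{25} × \frac{1}{1000} + \frac{3}{100} × \frac{999}{1000}
     = \frac{3093}{100000}
P(D|+) = P(+|D)P(D)/P(+) = \frac{32}{1031}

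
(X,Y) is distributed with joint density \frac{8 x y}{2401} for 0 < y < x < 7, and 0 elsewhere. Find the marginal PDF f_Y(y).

f_Y(y) = ∫_y^7 \frac{8 x y}{2401} dx = \frac{4 y \left(49 - y^{2}\right)}{2401}
for 0 < y < 7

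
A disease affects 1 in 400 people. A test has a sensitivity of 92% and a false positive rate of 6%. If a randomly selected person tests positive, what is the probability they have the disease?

Let D = the rare event, + = positive/flagged.
P(D) = 1/400
P(+|D) = 92/100 = 23/25
P(+|D') = 6/100 = 3/50
P(+) = P(+|D)P(D) + P(+|D')P(D')
     = \frac{23}{25} × \frac{1}{400} + \frac{3}{50} × \frac{399}{400}
     = \frac{1243}{20000}
P(D|+) = P(+|D)P(D)/P(+) = \frac{46}{1243}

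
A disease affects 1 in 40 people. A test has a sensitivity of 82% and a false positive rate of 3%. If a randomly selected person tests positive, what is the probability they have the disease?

Let D = the rare event, + = positive/flagged.
P(D) = 1/40
P(+|D) = 82/100 = 41/50
P(+|D') = 3/100
P(+) = P(+|D)P(D) + P(+|D')P(D')
     = \frac{41}{50} × \frac{1}{40} + \frac{3}{100} × \frac{39}{40}
     = \frac{199}{4000}
P(D|+) = P(+|D)P(D)/P(+) = \frac{82}{199}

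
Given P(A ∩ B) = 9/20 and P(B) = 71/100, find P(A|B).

P(A|B) = P(A ∩ B) / P(B)
= (9/20) / (71/100)
= 45/71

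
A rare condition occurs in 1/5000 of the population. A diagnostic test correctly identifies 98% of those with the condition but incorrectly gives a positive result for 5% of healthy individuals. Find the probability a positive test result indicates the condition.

Let D = the rare event, + = positive/flagged.
P(D) = 1/5000
P(+|D) = 98/100 = 49/50
P(+|D') = 5/100 = 1/20
P(+) = P(+|D)P(D) + P(+|D')P(D')
     = \frac{49}{50} × \frac{1}{5000} + \frac{1}{20} × \frac{4999}{5000}
     = \frac{25093}{500000}
P(D|+) = P(+|D)P(D)/P(+) = \frac{98}{25093}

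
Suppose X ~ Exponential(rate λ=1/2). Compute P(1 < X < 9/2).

P(1 < X < 9/2) = ∫_{1}^{9/2} f(x) dx
where f(x) = \frac{e^{- \frac{x}{2}}}{2}
= - \frac{1}{e^{\frac{9}{4}}} + e^{- \frac{1}{2}}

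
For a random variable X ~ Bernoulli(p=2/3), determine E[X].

For X ~ Bernoulli(p=2/3), the expected value is:
E[X] = \frac{2}{3}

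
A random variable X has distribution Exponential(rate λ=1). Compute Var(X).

For X ~ Exponential(rate λ=1):
Var(X) = 1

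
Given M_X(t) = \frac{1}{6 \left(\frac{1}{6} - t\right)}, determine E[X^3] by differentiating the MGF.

To find E[X^3], compute M^(3)(0):
M^(1)(t) = \frac{1}{6 \left(\frac{1}{6} - t\right)^{2}}
M^(2)(t) = \frac{1}{3 \left(\frac{1}{6} - t\right)^{3}}
M^(3)(t) = \frac{1}{\left(\frac{1}{6} - t\right)^{4}}
M^(3)(0) = 1296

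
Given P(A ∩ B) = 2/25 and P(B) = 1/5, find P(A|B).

P(A|B) = P(A ∩ B) / P(B)
= (2/25) / (1/5)
= 2/5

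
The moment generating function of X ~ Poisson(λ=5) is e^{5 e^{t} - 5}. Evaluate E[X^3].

To find E[X^3], compute M^(3)(0):
M^(1)(t) = 5 e^{t} e^{5 e^{t} - 5}
M^(2)(t) = 25 e^{2 t} e^{5 e^{t} - 5} + 5 e^{t} e^{5 e^{t} - 5}
M^(3)(t) = 125 e^{3 t} e^{5 e^{t} - 5} + 75 e^{2 t} e^{5 e^{t} - 5} + 5 e^{t} e^{5 e^{t} - 5}
M^(3)(0) = 205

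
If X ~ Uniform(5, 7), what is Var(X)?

For X ~ Uniform(5, 7):
Var(X) = \frac{1}{3}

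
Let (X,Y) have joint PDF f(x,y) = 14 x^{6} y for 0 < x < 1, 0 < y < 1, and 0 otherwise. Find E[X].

E[X] = ∫_0^1 ∫_0^1 x × f(x,y) dy dx
= ∫_0^1 ∫_0^1 x × (14 x^{6} y) dy dx
= \frac{7}{8}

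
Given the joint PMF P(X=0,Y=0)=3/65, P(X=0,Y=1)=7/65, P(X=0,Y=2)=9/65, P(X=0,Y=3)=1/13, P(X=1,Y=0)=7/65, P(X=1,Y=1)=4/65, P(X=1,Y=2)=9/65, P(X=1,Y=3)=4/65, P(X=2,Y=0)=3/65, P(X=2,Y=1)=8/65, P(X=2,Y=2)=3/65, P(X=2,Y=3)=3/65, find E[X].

First find marginal of X:
P(X=0) = 24/65
P(X=1) = 24/65
P(X=2) = 17/65
E[X] = 0 × 24/65 + 1 × 24/65 + 2 × 17/65 = 58/65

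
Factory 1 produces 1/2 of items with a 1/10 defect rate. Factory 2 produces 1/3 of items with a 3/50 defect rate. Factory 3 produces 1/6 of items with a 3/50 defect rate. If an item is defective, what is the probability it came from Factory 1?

Using Bayes' theorem:
P(F1) = 1/2, P(D|F1) = 1/10
P(F2) = 1/3, P(D|F2) = 3/50
P(F3) = 1/6, P(D|F3) = 3/50
P(D) = P(D|F1)P(F1) + P(D|F2)P(F2) + P(D|F3)P(F3)
     = \frac{2}{25}
P(F1|D) = P(D|F1)P(F1) / P(D)
= \frac{5}{8}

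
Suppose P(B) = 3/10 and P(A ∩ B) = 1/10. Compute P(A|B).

P(A|B) = P(A ∩ B) / P(B)
= (1/10) / (3/10)
= 1/3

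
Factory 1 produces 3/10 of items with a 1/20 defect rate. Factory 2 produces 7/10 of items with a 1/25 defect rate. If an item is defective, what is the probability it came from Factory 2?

Using Bayes' theorem:
P(F1) = 3/10, P(D|F1) = 1/20
P(F2) = 7/10, P(D|F2) = 1/25
P(D) = P(D|F1)P(F1) + P(D|F2)P(F2)
     = \frac{43}{1000}
P(F2|D) = P(D|F2)P(F2) / P(D)
= \frac{28}{43}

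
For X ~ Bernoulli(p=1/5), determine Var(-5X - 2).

For X ~ Bernoulli(p=1/5):
Var(X) = \frac{4}{25}
Var(-5X - 2) = (-5)² × Var(X) = 25 × \frac{4}{25} = 4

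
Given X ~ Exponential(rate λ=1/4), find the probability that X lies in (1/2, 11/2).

P(1/2 < X < 11/2) = ∫_{1/2}^{11/2} f(x) dx
where f(x) = \frac{e^{- \frac{x}{4}}}{4}
= - \frac{1 - e^{\frac{5}{4}}}{e^{\frac{11}{8}}}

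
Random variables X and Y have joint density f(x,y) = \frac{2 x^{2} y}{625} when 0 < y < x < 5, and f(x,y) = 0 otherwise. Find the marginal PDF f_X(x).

f_X(x) = ∫_0^x \frac{2 x^{2} y}{625} dy = \frac{x^{4}}{625}
for 0 < x < 5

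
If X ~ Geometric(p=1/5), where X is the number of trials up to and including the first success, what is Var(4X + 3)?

For X ~ Geometric(p=1/5), where X is the number of trials up to and including the first success:
Var(X) = 20
Var(4X + 3) = (4)² × Var(X) = 16 × 20 = 320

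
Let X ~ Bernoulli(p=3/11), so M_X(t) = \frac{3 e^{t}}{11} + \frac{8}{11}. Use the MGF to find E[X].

To find E[X], compute M^(1)(0):
M^(1)(t) = \frac{3 e^{t}}{11}
M^(1)(0) = \frac{3}{11}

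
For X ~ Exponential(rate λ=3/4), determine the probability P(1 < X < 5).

P(1 < X < 5) = ∫_{1}^{5} f(x) dx
where f(x) = \frac{3 e^{- \frac{3 x}{4}}}{4}
= - \frac{1 - e^{3}}{e^{\frac{15}{4}}}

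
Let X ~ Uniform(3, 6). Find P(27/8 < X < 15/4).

P(27/8 < X < 15/4) = ∫_{27/8}^{15/4} f(x) dx
where f(x) = \frac{1}{3}
= \frac{1}{8}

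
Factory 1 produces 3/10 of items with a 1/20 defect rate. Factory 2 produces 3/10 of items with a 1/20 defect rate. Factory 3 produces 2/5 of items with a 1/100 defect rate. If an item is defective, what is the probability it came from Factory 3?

Using Bayes' theorem:
P(F1) = 3/10, P(D|F1) = 1/20
P(F2) = 3/10, P(D|F2) = 1/20
P(F3) = 2/5, P(D|F3) = 1/100
P(D) = P(D|F1)P(F1) + P(D|F2)P(F2) + P(D|F3)P(F3)
     = \frac{17}{500}
P(F3|D) = P(D|F3)P(F3) / P(D)
= \frac{2}{17}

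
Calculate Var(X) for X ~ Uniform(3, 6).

For X ~ Uniform(3, 6):
Var(X) = \frac{3}{4}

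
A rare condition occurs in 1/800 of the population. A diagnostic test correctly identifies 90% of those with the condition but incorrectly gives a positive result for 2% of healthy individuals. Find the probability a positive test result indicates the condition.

Let D = the rare event, + = positive/flagged.
P(D) = 1/800
P(+|D) = 90/100 = 9/10
P(+|D') = 2/100 = 1/50
P(+) = P(+|D)P(D) + P(+|D')P(D')
     = \frac{9}{10} × \frac{1}{800} + \frac{1}{50} × \frac{799}{800}
     = \frac{211}{10000}
P(D|+) = P(+|D)P(D)/P(+) = \frac{45}{844}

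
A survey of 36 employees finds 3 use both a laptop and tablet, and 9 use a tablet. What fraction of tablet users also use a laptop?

P(A ∩ B) = 3/36 = 1/12
P(B) = 9/36 = 1/4
P(A|B) = P(A ∩ B) / P(B) = (1/12) / (1/4) = 1/3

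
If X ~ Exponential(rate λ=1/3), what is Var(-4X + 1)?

For X ~ Exponential(rate λ=1/3):
Var(X) = 9
Var(-4X + 1) = (-4)² × Var(X) = 16 × 9 = 144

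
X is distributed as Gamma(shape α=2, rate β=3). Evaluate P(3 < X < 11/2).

P(3 < X < 11/2) = ∫_{3}^{11/2} f(x) dx
where f(x) = 9 x e^{- 3 x}
= - \frac{35}{2 e^{\frac{33}{2}}} + \frac{10}{e^{9}}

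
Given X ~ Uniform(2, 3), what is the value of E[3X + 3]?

For X ~ Uniform(2, 3):
E[X] = \frac{5}{2}
E[3X + 3] = 3 × E[X] + 3 = \frac{21}{2}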